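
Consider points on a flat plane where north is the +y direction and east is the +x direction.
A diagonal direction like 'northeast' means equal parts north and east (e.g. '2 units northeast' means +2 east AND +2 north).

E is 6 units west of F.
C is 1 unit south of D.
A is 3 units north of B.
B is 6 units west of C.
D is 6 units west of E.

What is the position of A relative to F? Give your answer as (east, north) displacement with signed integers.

Place F at the origin (east=0, north=0).
  E is 6 units west of F: delta (east=-6, north=+0); E at (east=-6, north=0).
  D is 6 units west of E: delta (east=-6, north=+0); D at (east=-12, north=0).
  C is 1 unit south of D: delta (east=+0, north=-1); C at (east=-12, north=-1).
  B is 6 units west of C: delta (east=-6, north=+0); B at (east=-18, north=-1).
  A is 3 units north of B: delta (east=+0, north=+3); A at (east=-18, north=2).
Therefore A relative to F: (east=-18, north=2).

Answer: A is at (east=-18, north=2) relative to F.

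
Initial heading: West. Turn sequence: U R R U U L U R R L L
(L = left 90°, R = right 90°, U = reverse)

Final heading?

Start: West
  U (U-turn (180°)) -> East
  R (right (90° clockwise)) -> South
  R (right (90° clockwise)) -> West
  U (U-turn (180°)) -> East
  U (U-turn (180°)) -> West
  L (left (90° counter-clockwise)) -> South
  U (U-turn (180°)) -> North
  R (right (90° clockwise)) -> East
  R (right (90° clockwise)) -> South
  L (left (90° counter-clockwise)) -> East
  L (left (90° counter-clockwise)) -> North
Final: North

Answer: Final heading: North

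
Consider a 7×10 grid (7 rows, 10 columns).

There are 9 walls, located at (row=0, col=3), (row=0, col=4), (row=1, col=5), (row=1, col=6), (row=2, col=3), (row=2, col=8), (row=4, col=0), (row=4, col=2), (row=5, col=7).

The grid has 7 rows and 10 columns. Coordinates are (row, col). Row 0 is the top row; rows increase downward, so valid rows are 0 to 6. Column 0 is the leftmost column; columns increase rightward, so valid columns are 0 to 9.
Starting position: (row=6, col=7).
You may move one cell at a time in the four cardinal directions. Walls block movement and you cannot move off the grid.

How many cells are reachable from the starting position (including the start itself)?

BFS flood-fill from (row=6, col=7):
  Distance 0: (row=6, col=7)
  Distance 1: (row=6, col=6), (row=6, col=8)
  Distance 2: (row=5, col=6), (row=5, col=8), (row=6, col=5), (row=6, col=9)
  Distance 3: (row=4, col=6), (row=4, col=8), (row=5, col=5), (row=5, col=9), (row=6, col=4)
  Distance 4: (row=3, col=6), (row=3, col=8), (row=4, col=5), (row=4, col=7), (row=4, col=9), (row=5, col=4), (row=6, col=3)
  Distance 5: (row=2, col=6), (row=3, col=5), (row=3, col=7), (row=3, col=9), (row=4, col=4), (row=5, col=3), (row=6, col=2)
  Distance 6: (row=2, col=5), (row=2, col=7), (row=2, col=9), (row=3, col=4), (row=4, col=3), (row=5, col=2), (row=6, col=1)
  Distance 7: (row=1, col=7), (row=1, col=9), (row=2, col=4), (row=3, col=3), (row=5, col=1), (row=6, col=0)
  Distance 8: (row=0, col=7), (row=0, col=9), (row=1, col=4), (row=1, col=8), (row=3, col=2), (row=4, col=1), (row=5, col=0)
  Distance 9: (row=0, col=6), (row=0, col=8), (row=1, col=3), (row=2, col=2), (row=3, col=1)
  Distance 10: (row=0, col=5), (row=1, col=2), (row=2, col=1), (row=3, col=0)
  Distance 11: (row=0, col=2), (row=1, col=1), (row=2, col=0)
  Distance 12: (row=0, col=1), (row=1, col=0)
  Distance 13: (row=0, col=0)
Total reachable: 61 (grid has 61 open cells total)

Answer: Reachable cells: 61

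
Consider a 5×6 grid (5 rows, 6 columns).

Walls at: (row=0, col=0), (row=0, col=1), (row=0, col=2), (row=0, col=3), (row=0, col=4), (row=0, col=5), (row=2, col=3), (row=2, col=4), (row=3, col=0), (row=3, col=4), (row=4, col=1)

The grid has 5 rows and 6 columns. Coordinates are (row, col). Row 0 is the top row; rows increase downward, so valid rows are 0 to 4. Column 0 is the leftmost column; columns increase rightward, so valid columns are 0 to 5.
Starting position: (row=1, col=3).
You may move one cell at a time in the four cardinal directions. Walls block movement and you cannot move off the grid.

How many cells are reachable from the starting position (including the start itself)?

BFS flood-fill from (row=1, col=3):
  Distance 0: (row=1, col=3)
  Distance 1: (row=1, col=2), (row=1, col=4)
  Distance 2: (row=1, col=1), (row=1, col=5), (row=2, col=2)
  Distance 3: (row=1, col=0), (row=2, col=1), (row=2, col=5), (row=3, col=2)
  Distance 4: (row=2, col=0), (row=3, col=1), (row=3, col=3), (row=3, col=5), (row=4, col=2)
  Distance 5: (row=4, col=3), (row=4, col=5)
  Distance 6: (row=4, col=4)
Total reachable: 18 (grid has 19 open cells total)

Answer: Reachable cells: 18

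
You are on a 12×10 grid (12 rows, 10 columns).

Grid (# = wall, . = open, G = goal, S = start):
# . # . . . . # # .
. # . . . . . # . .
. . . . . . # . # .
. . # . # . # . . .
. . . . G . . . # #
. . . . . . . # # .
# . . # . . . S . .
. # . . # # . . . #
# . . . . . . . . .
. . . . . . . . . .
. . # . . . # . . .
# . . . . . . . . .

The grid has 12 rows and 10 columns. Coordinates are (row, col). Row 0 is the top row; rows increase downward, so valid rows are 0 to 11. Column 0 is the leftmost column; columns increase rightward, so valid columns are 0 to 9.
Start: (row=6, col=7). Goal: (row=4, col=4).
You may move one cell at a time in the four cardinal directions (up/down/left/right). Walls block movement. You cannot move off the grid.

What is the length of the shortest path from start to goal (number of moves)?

Answer: Shortest path length: 5

Derivation:
BFS from (row=6, col=7) until reaching (row=4, col=4):
  Distance 0: (row=6, col=7)
  Distance 1: (row=6, col=6), (row=6, col=8), (row=7, col=7)
  Distance 2: (row=5, col=6), (row=6, col=5), (row=6, col=9), (row=7, col=6), (row=7, col=8), (row=8, col=7)
  Distance 3: (row=4, col=6), (row=5, col=5), (row=5, col=9), (row=6, col=4), (row=8, col=6), (row=8, col=8), (row=9, col=7)
  Distance 4: (row=4, col=5), (row=4, col=7), (row=5, col=4), (row=8, col=5), (row=8, col=9), (row=9, col=6), (row=9, col=8), (row=10, col=7)
  Distance 5: (row=3, col=5), (row=3, col=7), (row=4, col=4), (row=5, col=3), (row=8, col=4), (row=9, col=5), (row=9, col=9), (row=10, col=8), (row=11, col=7)  <- goal reached here
One shortest path (5 moves): (row=6, col=7) -> (row=6, col=6) -> (row=6, col=5) -> (row=6, col=4) -> (row=5, col=4) -> (row=4, col=4)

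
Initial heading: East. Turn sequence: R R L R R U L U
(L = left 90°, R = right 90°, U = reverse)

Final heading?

Answer: Final heading: West

Derivation:
Start: East
  R (right (90° clockwise)) -> South
  R (right (90° clockwise)) -> West
  L (left (90° counter-clockwise)) -> South
  R (right (90° clockwise)) -> West
  R (right (90° clockwise)) -> North
  U (U-turn (180°)) -> South
  L (left (90° counter-clockwise)) -> East
  U (U-turn (180°)) -> West
Final: West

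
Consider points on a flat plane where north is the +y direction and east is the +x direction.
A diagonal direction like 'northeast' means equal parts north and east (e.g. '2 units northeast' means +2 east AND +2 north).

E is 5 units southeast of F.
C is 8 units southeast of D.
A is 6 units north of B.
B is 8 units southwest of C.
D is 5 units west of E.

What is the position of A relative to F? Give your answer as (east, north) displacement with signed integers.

Place F at the origin (east=0, north=0).
  E is 5 units southeast of F: delta (east=+5, north=-5); E at (east=5, north=-5).
  D is 5 units west of E: delta (east=-5, north=+0); D at (east=0, north=-5).
  C is 8 units southeast of D: delta (east=+8, north=-8); C at (east=8, north=-13).
  B is 8 units southwest of C: delta (east=-8, north=-8); B at (east=0, north=-21).
  A is 6 units north of B: delta (east=+0, north=+6); A at (east=0, north=-15).
Therefore A relative to F: (east=0, north=-15).

Answer: A is at (east=0, north=-15) relative to F.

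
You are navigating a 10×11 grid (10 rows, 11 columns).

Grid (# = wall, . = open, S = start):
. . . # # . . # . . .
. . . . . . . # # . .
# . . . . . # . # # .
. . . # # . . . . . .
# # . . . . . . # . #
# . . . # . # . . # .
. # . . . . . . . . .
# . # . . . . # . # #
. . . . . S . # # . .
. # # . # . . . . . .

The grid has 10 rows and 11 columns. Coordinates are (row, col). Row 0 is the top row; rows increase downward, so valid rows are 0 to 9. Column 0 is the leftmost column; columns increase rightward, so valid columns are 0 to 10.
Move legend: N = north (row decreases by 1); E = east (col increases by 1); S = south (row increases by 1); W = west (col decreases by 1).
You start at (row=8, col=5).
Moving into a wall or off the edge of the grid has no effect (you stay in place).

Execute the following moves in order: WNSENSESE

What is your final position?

Start: (row=8, col=5)
  W (west): (row=8, col=5) -> (row=8, col=4)
  N (north): (row=8, col=4) -> (row=7, col=4)
  S (south): (row=7, col=4) -> (row=8, col=4)
  E (east): (row=8, col=4) -> (row=8, col=5)
  N (north): (row=8, col=5) -> (row=7, col=5)
  S (south): (row=7, col=5) -> (row=8, col=5)
  E (east): (row=8, col=5) -> (row=8, col=6)
  S (south): (row=8, col=6) -> (row=9, col=6)
  E (east): (row=9, col=6) -> (row=9, col=7)
Final: (row=9, col=7)

Answer: Final position: (row=9, col=7)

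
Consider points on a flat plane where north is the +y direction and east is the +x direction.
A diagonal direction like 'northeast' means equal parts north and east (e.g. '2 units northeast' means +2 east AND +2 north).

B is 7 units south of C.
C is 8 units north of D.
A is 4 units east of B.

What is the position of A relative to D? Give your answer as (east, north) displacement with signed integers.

Place D at the origin (east=0, north=0).
  C is 8 units north of D: delta (east=+0, north=+8); C at (east=0, north=8).
  B is 7 units south of C: delta (east=+0, north=-7); B at (east=0, north=1).
  A is 4 units east of B: delta (east=+4, north=+0); A at (east=4, north=1).
Therefore A relative to D: (east=4, north=1).

Answer: A is at (east=4, north=1) relative to D.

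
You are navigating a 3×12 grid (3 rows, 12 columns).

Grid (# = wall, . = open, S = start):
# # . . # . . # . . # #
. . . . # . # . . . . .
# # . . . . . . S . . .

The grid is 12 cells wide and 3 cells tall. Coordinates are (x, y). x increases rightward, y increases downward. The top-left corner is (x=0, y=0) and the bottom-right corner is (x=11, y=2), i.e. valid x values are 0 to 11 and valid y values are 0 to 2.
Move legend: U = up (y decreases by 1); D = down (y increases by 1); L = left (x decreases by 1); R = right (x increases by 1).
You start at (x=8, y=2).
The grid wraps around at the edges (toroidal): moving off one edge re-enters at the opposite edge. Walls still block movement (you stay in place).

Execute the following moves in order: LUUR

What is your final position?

Start: (x=8, y=2)
  L (left): (x=8, y=2) -> (x=7, y=2)
  U (up): (x=7, y=2) -> (x=7, y=1)
  U (up): blocked, stay at (x=7, y=1)
  R (right): (x=7, y=1) -> (x=8, y=1)
Final: (x=8, y=1)

Answer: Final position: (x=8, y=1)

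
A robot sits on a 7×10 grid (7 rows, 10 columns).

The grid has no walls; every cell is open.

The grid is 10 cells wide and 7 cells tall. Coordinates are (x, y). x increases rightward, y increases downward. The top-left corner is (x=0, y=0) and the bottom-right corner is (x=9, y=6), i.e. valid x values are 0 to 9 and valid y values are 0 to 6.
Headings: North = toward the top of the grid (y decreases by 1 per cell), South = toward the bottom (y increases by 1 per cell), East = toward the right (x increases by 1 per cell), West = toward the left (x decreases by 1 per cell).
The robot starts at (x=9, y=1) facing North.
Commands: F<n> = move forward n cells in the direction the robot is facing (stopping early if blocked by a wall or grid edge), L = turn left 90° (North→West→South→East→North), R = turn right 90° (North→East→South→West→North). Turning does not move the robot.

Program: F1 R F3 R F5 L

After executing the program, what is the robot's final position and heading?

Start: (x=9, y=1), facing North
  F1: move forward 1, now at (x=9, y=0)
  R: turn right, now facing East
  F3: move forward 0/3 (blocked), now at (x=9, y=0)
  R: turn right, now facing South
  F5: move forward 5, now at (x=9, y=5)
  L: turn left, now facing East
Final: (x=9, y=5), facing East

Answer: Final position: (x=9, y=5), facing East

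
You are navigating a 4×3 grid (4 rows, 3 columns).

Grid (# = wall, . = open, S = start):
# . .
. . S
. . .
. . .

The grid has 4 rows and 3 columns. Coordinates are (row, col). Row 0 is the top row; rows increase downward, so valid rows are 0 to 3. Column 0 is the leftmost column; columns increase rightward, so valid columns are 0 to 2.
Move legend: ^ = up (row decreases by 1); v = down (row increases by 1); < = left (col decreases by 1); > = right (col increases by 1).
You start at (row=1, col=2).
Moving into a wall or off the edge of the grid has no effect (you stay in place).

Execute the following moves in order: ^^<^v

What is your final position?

Answer: Final position: (row=1, col=1)

Derivation:
Start: (row=1, col=2)
  ^ (up): (row=1, col=2) -> (row=0, col=2)
  ^ (up): blocked, stay at (row=0, col=2)
  < (left): (row=0, col=2) -> (row=0, col=1)
  ^ (up): blocked, stay at (row=0, col=1)
  v (down): (row=0, col=1) -> (row=1, col=1)
Final: (row=1, col=1)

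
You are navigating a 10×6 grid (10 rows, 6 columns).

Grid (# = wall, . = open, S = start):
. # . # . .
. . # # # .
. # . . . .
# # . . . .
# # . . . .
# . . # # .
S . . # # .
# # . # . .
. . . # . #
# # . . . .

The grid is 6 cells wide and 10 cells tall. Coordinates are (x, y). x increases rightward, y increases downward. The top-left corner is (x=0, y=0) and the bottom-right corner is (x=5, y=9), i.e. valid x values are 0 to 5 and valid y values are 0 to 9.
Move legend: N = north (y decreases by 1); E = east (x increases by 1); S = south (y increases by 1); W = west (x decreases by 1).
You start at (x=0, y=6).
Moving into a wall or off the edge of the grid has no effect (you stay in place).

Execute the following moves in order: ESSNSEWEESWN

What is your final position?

Start: (x=0, y=6)
  E (east): (x=0, y=6) -> (x=1, y=6)
  S (south): blocked, stay at (x=1, y=6)
  S (south): blocked, stay at (x=1, y=6)
  N (north): (x=1, y=6) -> (x=1, y=5)
  S (south): (x=1, y=5) -> (x=1, y=6)
  E (east): (x=1, y=6) -> (x=2, y=6)
  W (west): (x=2, y=6) -> (x=1, y=6)
  E (east): (x=1, y=6) -> (x=2, y=6)
  E (east): blocked, stay at (x=2, y=6)
  S (south): (x=2, y=6) -> (x=2, y=7)
  W (west): blocked, stay at (x=2, y=7)
  N (north): (x=2, y=7) -> (x=2, y=6)
Final: (x=2, y=6)

Answer: Final position: (x=2, y=6)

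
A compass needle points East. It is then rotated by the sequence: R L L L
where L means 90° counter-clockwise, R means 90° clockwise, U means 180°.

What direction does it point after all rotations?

Answer: Final heading: West

Derivation:
Start: East
  R (right (90° clockwise)) -> South
  L (left (90° counter-clockwise)) -> East
  L (left (90° counter-clockwise)) -> North
  L (left (90° counter-clockwise)) -> West
Final: West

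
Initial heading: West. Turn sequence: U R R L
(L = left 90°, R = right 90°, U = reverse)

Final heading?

Start: West
  U (U-turn (180°)) -> East
  R (right (90° clockwise)) -> South
  R (right (90° clockwise)) -> West
  L (left (90° counter-clockwise)) -> South
Final: South

Answer: Final heading: South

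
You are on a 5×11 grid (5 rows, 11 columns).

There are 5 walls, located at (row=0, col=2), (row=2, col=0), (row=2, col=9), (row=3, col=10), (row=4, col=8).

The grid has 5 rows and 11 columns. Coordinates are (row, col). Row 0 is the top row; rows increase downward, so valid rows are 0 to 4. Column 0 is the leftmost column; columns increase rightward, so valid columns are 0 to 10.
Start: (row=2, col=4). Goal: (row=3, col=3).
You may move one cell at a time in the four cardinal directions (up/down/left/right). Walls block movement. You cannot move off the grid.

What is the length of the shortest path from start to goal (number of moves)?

Answer: Shortest path length: 2

Derivation:
BFS from (row=2, col=4) until reaching (row=3, col=3):
  Distance 0: (row=2, col=4)
  Distance 1: (row=1, col=4), (row=2, col=3), (row=2, col=5), (row=3, col=4)
  Distance 2: (row=0, col=4), (row=1, col=3), (row=1, col=5), (row=2, col=2), (row=2, col=6), (row=3, col=3), (row=3, col=5), (row=4, col=4)  <- goal reached here
One shortest path (2 moves): (row=2, col=4) -> (row=2, col=3) -> (row=3, col=3)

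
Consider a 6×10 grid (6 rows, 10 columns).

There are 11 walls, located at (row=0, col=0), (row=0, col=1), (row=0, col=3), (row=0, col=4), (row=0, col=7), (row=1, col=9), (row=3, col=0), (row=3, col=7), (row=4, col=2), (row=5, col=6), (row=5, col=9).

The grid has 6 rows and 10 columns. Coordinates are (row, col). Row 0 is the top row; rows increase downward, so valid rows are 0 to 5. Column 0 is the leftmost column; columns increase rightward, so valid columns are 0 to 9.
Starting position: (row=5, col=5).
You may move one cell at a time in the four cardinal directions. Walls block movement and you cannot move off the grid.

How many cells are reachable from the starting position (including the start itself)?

Answer: Reachable cells: 49

Derivation:
BFS flood-fill from (row=5, col=5):
  Distance 0: (row=5, col=5)
  Distance 1: (row=4, col=5), (row=5, col=4)
  Distance 2: (row=3, col=5), (row=4, col=4), (row=4, col=6), (row=5, col=3)
  Distance 3: (row=2, col=5), (row=3, col=4), (row=3, col=6), (row=4, col=3), (row=4, col=7), (row=5, col=2)
  Distance 4: (row=1, col=5), (row=2, col=4), (row=2, col=6), (row=3, col=3), (row=4, col=8), (row=5, col=1), (row=5, col=7)
  Distance 5: (row=0, col=5), (row=1, col=4), (row=1, col=6), (row=2, col=3), (row=2, col=7), (row=3, col=2), (row=3, col=8), (row=4, col=1), (row=4, col=9), (row=5, col=0), (row=5, col=8)
  Distance 6: (row=0, col=6), (row=1, col=3), (row=1, col=7), (row=2, col=2), (row=2, col=8), (row=3, col=1), (row=3, col=9), (row=4, col=0)
  Distance 7: (row=1, col=2), (row=1, col=8), (row=2, col=1), (row=2, col=9)
  Distance 8: (row=0, col=2), (row=0, col=8), (row=1, col=1), (row=2, col=0)
  Distance 9: (row=0, col=9), (row=1, col=0)
Total reachable: 49 (grid has 49 open cells total)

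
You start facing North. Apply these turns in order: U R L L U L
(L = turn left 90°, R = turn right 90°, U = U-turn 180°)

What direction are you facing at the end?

Answer: Final heading: South

Derivation:
Start: North
  U (U-turn (180°)) -> South
  R (right (90° clockwise)) -> West
  L (left (90° counter-clockwise)) -> South
  L (left (90° counter-clockwise)) -> East
  U (U-turn (180°)) -> West
  L (left (90° counter-clockwise)) -> South
Final: South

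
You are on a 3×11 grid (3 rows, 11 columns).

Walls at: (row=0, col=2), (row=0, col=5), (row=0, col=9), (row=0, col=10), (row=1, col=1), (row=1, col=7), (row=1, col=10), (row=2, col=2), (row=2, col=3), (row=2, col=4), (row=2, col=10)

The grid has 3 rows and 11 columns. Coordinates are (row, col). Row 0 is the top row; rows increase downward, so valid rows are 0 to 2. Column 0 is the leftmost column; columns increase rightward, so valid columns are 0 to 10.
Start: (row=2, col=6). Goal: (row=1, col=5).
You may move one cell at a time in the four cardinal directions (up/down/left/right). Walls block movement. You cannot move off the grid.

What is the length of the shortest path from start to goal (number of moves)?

Answer: Shortest path length: 2

Derivation:
BFS from (row=2, col=6) until reaching (row=1, col=5):
  Distance 0: (row=2, col=6)
  Distance 1: (row=1, col=6), (row=2, col=5), (row=2, col=7)
  Distance 2: (row=0, col=6), (row=1, col=5), (row=2, col=8)  <- goal reached here
One shortest path (2 moves): (row=2, col=6) -> (row=2, col=5) -> (row=1, col=5)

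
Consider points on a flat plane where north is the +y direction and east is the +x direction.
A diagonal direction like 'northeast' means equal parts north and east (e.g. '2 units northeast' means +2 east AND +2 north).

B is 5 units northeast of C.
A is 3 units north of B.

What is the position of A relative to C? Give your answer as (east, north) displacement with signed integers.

Answer: A is at (east=5, north=8) relative to C.

Derivation:
Place C at the origin (east=0, north=0).
  B is 5 units northeast of C: delta (east=+5, north=+5); B at (east=5, north=5).
  A is 3 units north of B: delta (east=+0, north=+3); A at (east=5, north=8).
Therefore A relative to C: (east=5, north=8).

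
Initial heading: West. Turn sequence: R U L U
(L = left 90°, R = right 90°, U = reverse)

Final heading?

Answer: Final heading: West

Derivation:
Start: West
  R (right (90° clockwise)) -> North
  U (U-turn (180°)) -> South
  L (left (90° counter-clockwise)) -> East
  U (U-turn (180°)) -> West
Final: West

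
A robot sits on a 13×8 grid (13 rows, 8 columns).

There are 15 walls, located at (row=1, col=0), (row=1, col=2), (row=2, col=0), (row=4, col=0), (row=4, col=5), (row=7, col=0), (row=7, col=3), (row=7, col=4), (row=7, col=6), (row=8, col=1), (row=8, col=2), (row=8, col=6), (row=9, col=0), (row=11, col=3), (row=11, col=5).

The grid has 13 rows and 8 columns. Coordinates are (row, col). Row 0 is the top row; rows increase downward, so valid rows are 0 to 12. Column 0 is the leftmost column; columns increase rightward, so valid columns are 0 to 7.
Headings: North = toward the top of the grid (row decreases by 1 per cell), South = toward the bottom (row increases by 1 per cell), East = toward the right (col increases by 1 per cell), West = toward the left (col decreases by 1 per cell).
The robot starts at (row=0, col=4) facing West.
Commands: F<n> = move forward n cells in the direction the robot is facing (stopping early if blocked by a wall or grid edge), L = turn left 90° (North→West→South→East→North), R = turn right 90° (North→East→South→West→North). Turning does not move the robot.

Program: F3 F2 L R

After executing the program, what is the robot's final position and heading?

Answer: Final position: (row=0, col=0), facing West

Derivation:
Start: (row=0, col=4), facing West
  F3: move forward 3, now at (row=0, col=1)
  F2: move forward 1/2 (blocked), now at (row=0, col=0)
  L: turn left, now facing South
  R: turn right, now facing West
Final: (row=0, col=0), facing West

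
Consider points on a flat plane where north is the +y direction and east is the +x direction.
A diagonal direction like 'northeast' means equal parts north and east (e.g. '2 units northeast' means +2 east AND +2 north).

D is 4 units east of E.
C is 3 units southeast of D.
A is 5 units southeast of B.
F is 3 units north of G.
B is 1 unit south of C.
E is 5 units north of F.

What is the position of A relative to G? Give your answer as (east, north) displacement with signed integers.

Place G at the origin (east=0, north=0).
  F is 3 units north of G: delta (east=+0, north=+3); F at (east=0, north=3).
  E is 5 units north of F: delta (east=+0, north=+5); E at (east=0, north=8).
  D is 4 units east of E: delta (east=+4, north=+0); D at (east=4, north=8).
  C is 3 units southeast of D: delta (east=+3, north=-3); C at (east=7, north=5).
  B is 1 unit south of C: delta (east=+0, north=-1); B at (east=7, north=4).
  A is 5 units southeast of B: delta (east=+5, north=-5); A at (east=12, north=-1).
Therefore A relative to G: (east=12, north=-1).

Answer: A is at (east=12, north=-1) relative to G.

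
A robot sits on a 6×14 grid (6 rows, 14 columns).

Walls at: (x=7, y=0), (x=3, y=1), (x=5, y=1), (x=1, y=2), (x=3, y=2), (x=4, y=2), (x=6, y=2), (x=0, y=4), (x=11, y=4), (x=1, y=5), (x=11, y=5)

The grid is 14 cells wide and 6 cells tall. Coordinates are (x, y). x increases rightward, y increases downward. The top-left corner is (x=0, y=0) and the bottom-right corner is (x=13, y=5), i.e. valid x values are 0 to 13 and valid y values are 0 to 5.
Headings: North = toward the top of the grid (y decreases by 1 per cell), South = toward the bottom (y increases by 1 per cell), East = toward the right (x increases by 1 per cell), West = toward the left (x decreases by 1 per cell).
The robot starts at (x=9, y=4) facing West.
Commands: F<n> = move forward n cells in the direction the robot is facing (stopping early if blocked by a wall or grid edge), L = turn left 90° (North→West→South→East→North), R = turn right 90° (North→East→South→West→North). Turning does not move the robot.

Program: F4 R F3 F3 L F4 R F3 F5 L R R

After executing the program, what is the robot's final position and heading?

Start: (x=9, y=4), facing West
  F4: move forward 4, now at (x=5, y=4)
  R: turn right, now facing North
  F3: move forward 2/3 (blocked), now at (x=5, y=2)
  F3: move forward 0/3 (blocked), now at (x=5, y=2)
  L: turn left, now facing West
  F4: move forward 0/4 (blocked), now at (x=5, y=2)
  R: turn right, now facing North
  F3: move forward 0/3 (blocked), now at (x=5, y=2)
  F5: move forward 0/5 (blocked), now at (x=5, y=2)
  L: turn left, now facing West
  R: turn right, now facing North
  R: turn right, now facing East
Final: (x=5, y=2), facing East

Answer: Final position: (x=5, y=2), facing East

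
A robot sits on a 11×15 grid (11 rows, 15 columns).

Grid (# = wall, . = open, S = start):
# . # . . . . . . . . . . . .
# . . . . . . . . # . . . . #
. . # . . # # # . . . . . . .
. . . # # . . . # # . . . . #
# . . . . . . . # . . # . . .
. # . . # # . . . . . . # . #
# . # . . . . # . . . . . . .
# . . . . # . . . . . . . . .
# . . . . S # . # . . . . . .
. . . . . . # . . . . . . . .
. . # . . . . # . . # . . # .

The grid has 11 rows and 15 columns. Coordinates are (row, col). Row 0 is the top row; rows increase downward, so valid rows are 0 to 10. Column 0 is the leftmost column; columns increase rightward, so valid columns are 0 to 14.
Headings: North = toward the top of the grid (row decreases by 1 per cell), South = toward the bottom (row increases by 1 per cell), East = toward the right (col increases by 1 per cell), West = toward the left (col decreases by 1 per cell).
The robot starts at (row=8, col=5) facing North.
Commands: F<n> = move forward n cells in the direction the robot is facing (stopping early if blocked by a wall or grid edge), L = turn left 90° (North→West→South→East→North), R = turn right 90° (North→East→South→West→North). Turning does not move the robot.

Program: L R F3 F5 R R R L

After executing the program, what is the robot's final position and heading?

Answer: Final position: (row=8, col=5), facing South

Derivation:
Start: (row=8, col=5), facing North
  L: turn left, now facing West
  R: turn right, now facing North
  F3: move forward 0/3 (blocked), now at (row=8, col=5)
  F5: move forward 0/5 (blocked), now at (row=8, col=5)
  R: turn right, now facing East
  R: turn right, now facing South
  R: turn right, now facing West
  L: turn left, now facing South
Final: (row=8, col=5), facing South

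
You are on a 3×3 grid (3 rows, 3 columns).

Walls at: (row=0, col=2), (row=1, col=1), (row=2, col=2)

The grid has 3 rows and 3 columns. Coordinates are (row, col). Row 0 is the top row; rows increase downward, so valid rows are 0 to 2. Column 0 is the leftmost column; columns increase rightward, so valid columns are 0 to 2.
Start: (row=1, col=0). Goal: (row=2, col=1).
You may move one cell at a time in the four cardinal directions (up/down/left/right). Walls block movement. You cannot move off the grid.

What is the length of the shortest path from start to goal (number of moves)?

BFS from (row=1, col=0) until reaching (row=2, col=1):
  Distance 0: (row=1, col=0)
  Distance 1: (row=0, col=0), (row=2, col=0)
  Distance 2: (row=0, col=1), (row=2, col=1)  <- goal reached here
One shortest path (2 moves): (row=1, col=0) -> (row=2, col=0) -> (row=2, col=1)

Answer: Shortest path length: 2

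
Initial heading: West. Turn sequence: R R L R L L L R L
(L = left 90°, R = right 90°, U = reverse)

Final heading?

Start: West
  R (right (90° clockwise)) -> North
  R (right (90° clockwise)) -> East
  L (left (90° counter-clockwise)) -> North
  R (right (90° clockwise)) -> East
  L (left (90° counter-clockwise)) -> North
  L (left (90° counter-clockwise)) -> West
  L (left (90° counter-clockwise)) -> South
  R (right (90° clockwise)) -> West
  L (left (90° counter-clockwise)) -> South
Final: South

Answer: Final heading: South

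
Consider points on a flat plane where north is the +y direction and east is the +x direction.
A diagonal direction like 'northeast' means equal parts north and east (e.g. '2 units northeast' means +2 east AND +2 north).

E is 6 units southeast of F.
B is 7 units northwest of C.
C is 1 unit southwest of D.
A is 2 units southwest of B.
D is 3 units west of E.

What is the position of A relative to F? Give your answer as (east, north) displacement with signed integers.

Answer: A is at (east=-7, north=-2) relative to F.

Derivation:
Place F at the origin (east=0, north=0).
  E is 6 units southeast of F: delta (east=+6, north=-6); E at (east=6, north=-6).
  D is 3 units west of E: delta (east=-3, north=+0); D at (east=3, north=-6).
  C is 1 unit southwest of D: delta (east=-1, north=-1); C at (east=2, north=-7).
  B is 7 units northwest of C: delta (east=-7, north=+7); B at (east=-5, north=0).
  A is 2 units southwest of B: delta (east=-2, north=-2); A at (east=-7, north=-2).
Therefore A relative to F: (east=-7, north=-2).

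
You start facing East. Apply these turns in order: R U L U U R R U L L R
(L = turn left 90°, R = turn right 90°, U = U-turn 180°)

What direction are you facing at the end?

Start: East
  R (right (90° clockwise)) -> South
  U (U-turn (180°)) -> North
  L (left (90° counter-clockwise)) -> West
  U (U-turn (180°)) -> East
  U (U-turn (180°)) -> West
  R (right (90° clockwise)) -> North
  R (right (90° clockwise)) -> East
  U (U-turn (180°)) -> West
  L (left (90° counter-clockwise)) -> South
  L (left (90° counter-clockwise)) -> East
  R (right (90° clockwise)) -> South
Final: South

Answer: Final heading: South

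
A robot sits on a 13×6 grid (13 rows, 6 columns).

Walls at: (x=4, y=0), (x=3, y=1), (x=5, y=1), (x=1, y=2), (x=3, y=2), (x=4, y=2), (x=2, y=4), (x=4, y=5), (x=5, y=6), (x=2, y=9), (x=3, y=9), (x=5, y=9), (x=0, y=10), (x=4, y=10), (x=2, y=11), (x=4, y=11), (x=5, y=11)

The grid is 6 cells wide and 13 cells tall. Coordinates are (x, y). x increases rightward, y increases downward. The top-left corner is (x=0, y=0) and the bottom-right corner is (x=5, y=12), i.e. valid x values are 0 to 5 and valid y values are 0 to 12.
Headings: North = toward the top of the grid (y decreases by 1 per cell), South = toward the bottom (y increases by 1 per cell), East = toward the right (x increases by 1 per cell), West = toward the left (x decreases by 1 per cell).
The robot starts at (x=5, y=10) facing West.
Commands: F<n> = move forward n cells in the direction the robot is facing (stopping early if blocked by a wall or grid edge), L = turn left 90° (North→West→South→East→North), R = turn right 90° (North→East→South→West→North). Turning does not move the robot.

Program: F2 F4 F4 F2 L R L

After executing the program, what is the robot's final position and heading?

Answer: Final position: (x=5, y=10), facing South

Derivation:
Start: (x=5, y=10), facing West
  F2: move forward 0/2 (blocked), now at (x=5, y=10)
  F4: move forward 0/4 (blocked), now at (x=5, y=10)
  F4: move forward 0/4 (blocked), now at (x=5, y=10)
  F2: move forward 0/2 (blocked), now at (x=5, y=10)
  L: turn left, now facing South
  R: turn right, now facing West
  L: turn left, now facing South
Final: (x=5, y=10), facing South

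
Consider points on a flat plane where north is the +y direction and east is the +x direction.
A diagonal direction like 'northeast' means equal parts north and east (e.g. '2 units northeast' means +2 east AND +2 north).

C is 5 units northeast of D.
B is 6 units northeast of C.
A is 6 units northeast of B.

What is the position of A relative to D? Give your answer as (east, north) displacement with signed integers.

Answer: A is at (east=17, north=17) relative to D.

Derivation:
Place D at the origin (east=0, north=0).
  C is 5 units northeast of D: delta (east=+5, north=+5); C at (east=5, north=5).
  B is 6 units northeast of C: delta (east=+6, north=+6); B at (east=11, north=11).
  A is 6 units northeast of B: delta (east=+6, north=+6); A at (east=17, north=17).
Therefore A relative to D: (east=17, north=17).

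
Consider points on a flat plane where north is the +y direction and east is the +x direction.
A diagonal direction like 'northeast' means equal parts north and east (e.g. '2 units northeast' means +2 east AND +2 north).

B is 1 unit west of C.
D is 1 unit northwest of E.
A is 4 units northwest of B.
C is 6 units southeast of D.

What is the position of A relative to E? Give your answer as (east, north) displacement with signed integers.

Place E at the origin (east=0, north=0).
  D is 1 unit northwest of E: delta (east=-1, north=+1); D at (east=-1, north=1).
  C is 6 units southeast of D: delta (east=+6, north=-6); C at (east=5, north=-5).
  B is 1 unit west of C: delta (east=-1, north=+0); B at (east=4, north=-5).
  A is 4 units northwest of B: delta (east=-4, north=+4); A at (east=0, north=-1).
Therefore A relative to E: (east=0, north=-1).

Answer: A is at (east=0, north=-1) relative to E.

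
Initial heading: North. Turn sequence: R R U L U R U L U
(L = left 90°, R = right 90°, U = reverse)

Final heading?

Answer: Final heading: East

Derivation:
Start: North
  R (right (90° clockwise)) -> East
  R (right (90° clockwise)) -> South
  U (U-turn (180°)) -> North
  L (left (90° counter-clockwise)) -> West
  U (U-turn (180°)) -> East
  R (right (90° clockwise)) -> South
  U (U-turn (180°)) -> North
  L (left (90° counter-clockwise)) -> West
  U (U-turn (180°)) -> East
Final: East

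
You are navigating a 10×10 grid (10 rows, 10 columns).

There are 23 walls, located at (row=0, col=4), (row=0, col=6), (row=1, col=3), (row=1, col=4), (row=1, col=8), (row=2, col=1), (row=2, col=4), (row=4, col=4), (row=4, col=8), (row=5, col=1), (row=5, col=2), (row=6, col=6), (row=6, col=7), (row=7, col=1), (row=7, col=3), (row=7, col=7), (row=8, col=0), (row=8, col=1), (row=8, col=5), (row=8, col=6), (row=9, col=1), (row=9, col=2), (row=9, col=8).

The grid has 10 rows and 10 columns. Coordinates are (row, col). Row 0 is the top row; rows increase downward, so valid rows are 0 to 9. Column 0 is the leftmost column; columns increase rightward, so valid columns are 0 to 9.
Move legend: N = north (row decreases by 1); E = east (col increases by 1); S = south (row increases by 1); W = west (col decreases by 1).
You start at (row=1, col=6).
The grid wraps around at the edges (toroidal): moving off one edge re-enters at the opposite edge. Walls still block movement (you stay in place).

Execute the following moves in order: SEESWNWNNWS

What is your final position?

Answer: Final position: (row=2, col=5)

Derivation:
Start: (row=1, col=6)
  S (south): (row=1, col=6) -> (row=2, col=6)
  E (east): (row=2, col=6) -> (row=2, col=7)
  E (east): (row=2, col=7) -> (row=2, col=8)
  S (south): (row=2, col=8) -> (row=3, col=8)
  W (west): (row=3, col=8) -> (row=3, col=7)
  N (north): (row=3, col=7) -> (row=2, col=7)
  W (west): (row=2, col=7) -> (row=2, col=6)
  N (north): (row=2, col=6) -> (row=1, col=6)
  N (north): blocked, stay at (row=1, col=6)
  W (west): (row=1, col=6) -> (row=1, col=5)
  S (south): (row=1, col=5) -> (row=2, col=5)
Final: (row=2, col=5)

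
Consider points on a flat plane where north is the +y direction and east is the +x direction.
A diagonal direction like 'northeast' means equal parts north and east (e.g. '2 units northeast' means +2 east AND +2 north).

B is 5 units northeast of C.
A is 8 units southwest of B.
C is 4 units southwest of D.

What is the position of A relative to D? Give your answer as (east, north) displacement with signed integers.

Answer: A is at (east=-7, north=-7) relative to D.

Derivation:
Place D at the origin (east=0, north=0).
  C is 4 units southwest of D: delta (east=-4, north=-4); C at (east=-4, north=-4).
  B is 5 units northeast of C: delta (east=+5, north=+5); B at (east=1, north=1).
  A is 8 units southwest of B: delta (east=-8, north=-8); A at (east=-7, north=-7).
Therefore A relative to D: (east=-7, north=-7).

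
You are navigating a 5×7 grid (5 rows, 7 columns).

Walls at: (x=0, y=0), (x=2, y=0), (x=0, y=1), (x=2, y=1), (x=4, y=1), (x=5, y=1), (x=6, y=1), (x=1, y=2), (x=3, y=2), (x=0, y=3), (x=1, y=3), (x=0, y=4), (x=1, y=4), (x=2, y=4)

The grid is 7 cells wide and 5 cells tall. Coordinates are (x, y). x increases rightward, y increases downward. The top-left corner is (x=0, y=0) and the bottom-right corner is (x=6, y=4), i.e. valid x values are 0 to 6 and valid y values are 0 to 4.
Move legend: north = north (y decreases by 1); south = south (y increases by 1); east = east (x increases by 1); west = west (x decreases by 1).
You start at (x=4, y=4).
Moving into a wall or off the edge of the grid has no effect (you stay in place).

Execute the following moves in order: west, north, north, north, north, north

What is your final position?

Answer: Final position: (x=3, y=3)

Derivation:
Start: (x=4, y=4)
  west (west): (x=4, y=4) -> (x=3, y=4)
  north (north): (x=3, y=4) -> (x=3, y=3)
  [×4]north (north): blocked, stay at (x=3, y=3)
Final: (x=3, y=3)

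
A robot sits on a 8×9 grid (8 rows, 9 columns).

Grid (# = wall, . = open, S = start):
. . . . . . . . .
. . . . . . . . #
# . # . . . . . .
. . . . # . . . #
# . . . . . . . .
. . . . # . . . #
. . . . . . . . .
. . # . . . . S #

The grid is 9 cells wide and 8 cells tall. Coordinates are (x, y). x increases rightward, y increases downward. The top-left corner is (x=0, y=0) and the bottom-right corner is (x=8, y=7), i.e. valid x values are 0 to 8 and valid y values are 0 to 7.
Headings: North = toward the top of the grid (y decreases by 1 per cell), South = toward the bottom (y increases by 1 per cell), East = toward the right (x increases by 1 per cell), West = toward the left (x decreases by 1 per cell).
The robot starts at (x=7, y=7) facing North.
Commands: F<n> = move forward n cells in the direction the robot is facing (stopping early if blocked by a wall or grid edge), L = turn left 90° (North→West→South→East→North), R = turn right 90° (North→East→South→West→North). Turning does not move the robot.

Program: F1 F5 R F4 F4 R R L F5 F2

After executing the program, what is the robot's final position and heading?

Answer: Final position: (x=7, y=7), facing South

Derivation:
Start: (x=7, y=7), facing North
  F1: move forward 1, now at (x=7, y=6)
  F5: move forward 5, now at (x=7, y=1)
  R: turn right, now facing East
  F4: move forward 0/4 (blocked), now at (x=7, y=1)
  F4: move forward 0/4 (blocked), now at (x=7, y=1)
  R: turn right, now facing South
  R: turn right, now facing West
  L: turn left, now facing South
  F5: move forward 5, now at (x=7, y=6)
  F2: move forward 1/2 (blocked), now at (x=7, y=7)
Final: (x=7, y=7), facing South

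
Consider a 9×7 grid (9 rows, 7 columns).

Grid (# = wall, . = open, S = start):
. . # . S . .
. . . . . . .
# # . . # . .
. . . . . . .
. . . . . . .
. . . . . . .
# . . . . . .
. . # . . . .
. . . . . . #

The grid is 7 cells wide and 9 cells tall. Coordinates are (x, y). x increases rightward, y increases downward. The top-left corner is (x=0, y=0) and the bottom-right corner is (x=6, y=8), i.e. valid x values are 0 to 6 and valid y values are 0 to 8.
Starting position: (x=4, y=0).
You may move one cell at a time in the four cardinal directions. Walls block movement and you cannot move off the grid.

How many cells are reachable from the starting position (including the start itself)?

Answer: Reachable cells: 56

Derivation:
BFS flood-fill from (x=4, y=0):
  Distance 0: (x=4, y=0)
  Distance 1: (x=3, y=0), (x=5, y=0), (x=4, y=1)
  Distance 2: (x=6, y=0), (x=3, y=1), (x=5, y=1)
  Distance 3: (x=2, y=1), (x=6, y=1), (x=3, y=2), (x=5, y=2)
  Distance 4: (x=1, y=1), (x=2, y=2), (x=6, y=2), (x=3, y=3), (x=5, y=3)
  Distance 5: (x=1, y=0), (x=0, y=1), (x=2, y=3), (x=4, y=3), (x=6, y=3), (x=3, y=4), (x=5, y=4)
  Distance 6: (x=0, y=0), (x=1, y=3), (x=2, y=4), (x=4, y=4), (x=6, y=4), (x=3, y=5), (x=5, y=5)
  Distance 7: (x=0, y=3), (x=1, y=4), (x=2, y=5), (x=4, y=5), (x=6, y=5), (x=3, y=6), (x=5, y=6)
  Distance 8: (x=0, y=4), (x=1, y=5), (x=2, y=6), (x=4, y=6), (x=6, y=6), (x=3, y=7), (x=5, y=7)
  Distance 9: (x=0, y=5), (x=1, y=6), (x=4, y=7), (x=6, y=7), (x=3, y=8), (x=5, y=8)
  Distance 10: (x=1, y=7), (x=2, y=8), (x=4, y=8)
  Distance 11: (x=0, y=7), (x=1, y=8)
  Distance 12: (x=0, y=8)
Total reachable: 56 (grid has 56 open cells total)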